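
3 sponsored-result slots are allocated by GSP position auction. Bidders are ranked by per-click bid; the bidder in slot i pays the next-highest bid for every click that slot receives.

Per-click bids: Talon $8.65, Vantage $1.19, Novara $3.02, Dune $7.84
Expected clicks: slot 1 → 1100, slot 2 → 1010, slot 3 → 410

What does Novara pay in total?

Sorting advertisers: $8.65 (Talon) > $7.84 (Dune) > $3.02 (Novara) > $1.19 (Vantage)
Novara holds slot 3 → pays next bid $1.19 × 410 clicks = $487.90.

Novara pays $487.90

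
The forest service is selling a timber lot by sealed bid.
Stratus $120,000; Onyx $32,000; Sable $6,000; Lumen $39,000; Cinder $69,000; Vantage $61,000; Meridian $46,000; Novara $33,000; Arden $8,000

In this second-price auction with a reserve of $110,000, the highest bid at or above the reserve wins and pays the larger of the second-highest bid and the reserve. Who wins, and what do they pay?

Stratus pays $110,000

Sorting bids: 120,000 (Stratus) > 69,000 (Cinder) > 61,000 (Vantage) > 46,000 (Meridian) > 39,000 (Lumen) > 33,000 (Novara) > …
Highest eligible bid: Stratus at $120,000.
max(second-highest $69,000, reserve $110,000) = $110,000.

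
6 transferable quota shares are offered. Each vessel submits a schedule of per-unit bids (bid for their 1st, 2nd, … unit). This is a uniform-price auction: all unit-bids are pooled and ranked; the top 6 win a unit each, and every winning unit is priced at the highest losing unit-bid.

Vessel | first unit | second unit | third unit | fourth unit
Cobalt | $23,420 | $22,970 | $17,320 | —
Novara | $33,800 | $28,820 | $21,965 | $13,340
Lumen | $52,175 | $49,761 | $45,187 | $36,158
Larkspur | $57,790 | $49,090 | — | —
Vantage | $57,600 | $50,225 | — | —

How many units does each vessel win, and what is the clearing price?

Larkspur 2, Lumen 2, Vantage 2; clearing price $45,187

Merging the schedules and taking the best 6: 57,790 (Larkspur-1), 57,600 (Vantage-1), 52,175 (Lumen-1), 50,225 (Vantage-2), 49,761 (Lumen-2), 49,090 (Larkspur-2)
First bid not allocated: $45,187.
Allocation: Larkspur 2, Lumen 2, Vantage 2.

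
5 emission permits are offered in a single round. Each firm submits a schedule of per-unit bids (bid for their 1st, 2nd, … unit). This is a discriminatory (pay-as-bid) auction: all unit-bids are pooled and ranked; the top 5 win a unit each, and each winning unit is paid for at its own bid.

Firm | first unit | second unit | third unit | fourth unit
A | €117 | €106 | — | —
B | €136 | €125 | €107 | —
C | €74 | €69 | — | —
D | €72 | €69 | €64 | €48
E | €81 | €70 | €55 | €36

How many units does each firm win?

A 2, B 3

All unit-bids, highest first — top 5: 136 (B-1), 125 (B-2), 117 (A-1), 107 (B-3), 106 (A-2)
Next rejected bid: €81 (not a price — pay-as-bid).
Allocation: A 2, B 3.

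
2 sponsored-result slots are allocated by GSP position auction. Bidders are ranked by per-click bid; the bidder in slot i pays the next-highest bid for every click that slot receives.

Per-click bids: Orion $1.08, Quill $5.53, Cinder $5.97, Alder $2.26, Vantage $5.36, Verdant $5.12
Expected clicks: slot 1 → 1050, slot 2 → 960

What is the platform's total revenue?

Total revenue: $10952.10

Ranked by bid: $5.97 (Cinder) > $5.53 (Quill) > $5.36 (Vantage) > …
Slot 1: Cinder pays $5.53 × 1050 = $5806.50
Slot 2: Quill pays $5.36 × 960 = $5145.60
Total = $10952.10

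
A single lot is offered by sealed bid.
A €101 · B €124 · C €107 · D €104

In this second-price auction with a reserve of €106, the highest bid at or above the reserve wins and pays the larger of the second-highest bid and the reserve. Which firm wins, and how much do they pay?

B pays €107

Sorting bids: 124 (B) > 107 (C) > 104 (D) > 101 (A)
Highest eligible bid: B at €124.
Second-highest bid €107 exceeds the reserve €106 → payment €107.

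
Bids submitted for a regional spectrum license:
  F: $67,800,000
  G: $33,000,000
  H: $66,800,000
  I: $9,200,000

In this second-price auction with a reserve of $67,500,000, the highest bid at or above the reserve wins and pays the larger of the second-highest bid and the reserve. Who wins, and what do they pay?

F pays $67,500,000

Bids ranked: 67,800,000 (F) > 66,800,000 (H) > 33,000,000 (G) > 9,200,000 (I)
F has the top bid at or above the reserve ($67,800,000).
max(second-highest $66,800,000, reserve $67,500,000) = $67,500,000.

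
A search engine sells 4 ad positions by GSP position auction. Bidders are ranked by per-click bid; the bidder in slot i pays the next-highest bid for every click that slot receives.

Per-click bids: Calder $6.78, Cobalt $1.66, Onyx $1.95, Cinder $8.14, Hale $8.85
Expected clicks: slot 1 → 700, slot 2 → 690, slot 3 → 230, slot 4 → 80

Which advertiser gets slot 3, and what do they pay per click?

Calder; $1.95 per click

Sorting advertisers: $8.85 (Hale) > $8.14 (Cinder) > $6.78 (Calder) > $1.95 (Onyx) > $1.66 (Cobalt)
Slot 3 goes to the third-ranked bidder, Calder, who pays the next bid down: $1.95/click.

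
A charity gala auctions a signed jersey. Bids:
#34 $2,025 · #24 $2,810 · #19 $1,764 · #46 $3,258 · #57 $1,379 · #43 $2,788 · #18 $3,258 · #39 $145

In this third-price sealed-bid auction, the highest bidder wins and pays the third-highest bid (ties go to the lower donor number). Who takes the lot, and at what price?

#18 pays $2,810

Bids ranked: 3,258 (#18) > 3,258 (#46) > 2,810 (#24) > 2,788 (#43) > 2,025 (#34) > 1,764 (#19) > …
#18 and #46 tie at $3,258; tie-break gives it to #18.
#18 is highest; pays the third-highest bid, $2,810.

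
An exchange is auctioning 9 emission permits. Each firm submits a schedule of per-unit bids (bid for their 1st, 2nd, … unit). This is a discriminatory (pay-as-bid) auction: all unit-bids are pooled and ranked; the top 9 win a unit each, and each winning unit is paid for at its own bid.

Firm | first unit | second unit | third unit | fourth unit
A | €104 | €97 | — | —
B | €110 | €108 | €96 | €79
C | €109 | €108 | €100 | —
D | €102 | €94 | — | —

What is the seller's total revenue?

Total revenue: €934

Merging the schedules and taking the best 9: 110 (B-1), 109 (C-1), 108 (B-2), 108 (C-2), 104 (A-1), 102 (D-1), 100 (C-3), 97 (A-2), 96 (B-3)
Next rejected bid: €94 (not a price — pay-as-bid).
Each winning unit pays its own bid.
Revenue = 110 + 109 + 108 + 108 + 104 + 102 + 100 + 97 + 96 = €934.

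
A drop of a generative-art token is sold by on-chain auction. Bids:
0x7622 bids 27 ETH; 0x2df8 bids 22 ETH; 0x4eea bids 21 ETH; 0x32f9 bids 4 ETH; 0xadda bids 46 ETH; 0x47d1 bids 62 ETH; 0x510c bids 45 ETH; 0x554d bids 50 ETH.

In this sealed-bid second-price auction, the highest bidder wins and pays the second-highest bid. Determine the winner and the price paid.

Bids in order: 62 (0x47d1) > 50 (0x554d) > 46 (0xadda) > 45 (0x510c) > 27 (0x7622) > 22 (0x2df8) > …
0x47d1 wins with the highest bid; price is set by the runner-up at 50 ETH.

0x47d1 pays 50 ETH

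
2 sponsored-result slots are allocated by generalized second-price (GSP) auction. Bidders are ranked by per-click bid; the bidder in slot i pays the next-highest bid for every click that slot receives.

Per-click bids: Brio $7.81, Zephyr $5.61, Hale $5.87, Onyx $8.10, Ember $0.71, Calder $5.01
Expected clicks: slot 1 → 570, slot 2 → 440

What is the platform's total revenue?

Total revenue: $7034.50

Per-click bids in order: $8.10 (Onyx) > $7.81 (Brio) > $5.87 (Hale) > …
Slot 1: Onyx pays $7.81 × 570 = $4451.70
Slot 2: Brio pays $5.87 × 440 = $2582.80
Total = $7034.50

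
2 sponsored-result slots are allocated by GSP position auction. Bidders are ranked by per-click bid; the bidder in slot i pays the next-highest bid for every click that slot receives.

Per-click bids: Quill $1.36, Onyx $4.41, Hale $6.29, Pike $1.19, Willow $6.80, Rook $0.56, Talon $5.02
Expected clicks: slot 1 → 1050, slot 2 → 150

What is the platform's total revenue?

Per-click bids in order: $6.80 (Willow) > $6.29 (Hale) > $5.02 (Talon) > …
Slot 1: Willow pays $6.29 × 1050 = $6604.50
Slot 2: Hale pays $5.02 × 150 = $753.00
Total = $7357.50

Total revenue: $7357.50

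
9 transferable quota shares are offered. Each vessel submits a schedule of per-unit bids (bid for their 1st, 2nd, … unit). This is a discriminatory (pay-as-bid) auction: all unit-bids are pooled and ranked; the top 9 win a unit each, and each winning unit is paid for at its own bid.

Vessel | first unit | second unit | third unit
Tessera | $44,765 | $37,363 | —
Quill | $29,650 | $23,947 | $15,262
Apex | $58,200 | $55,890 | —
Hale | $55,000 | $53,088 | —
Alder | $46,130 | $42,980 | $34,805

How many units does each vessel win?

Alder 3, Apex 2, Hale 2, Tessera 2

All unit-bids, highest first — top 9: 58,200 (Apex-1), 55,890 (Apex-2), 55,000 (Hale-1), 53,088 (Hale-2), 46,130 (Alder-1), 44,765 (Tessera-1), 42,980 (Alder-2), 37,363 (Tessera-2), 34,805 (Alder-3)
Next rejected bid: $29,650 (not a price — pay-as-bid).
Allocation: Alder 3, Apex 2, Hale 2, Tessera 2.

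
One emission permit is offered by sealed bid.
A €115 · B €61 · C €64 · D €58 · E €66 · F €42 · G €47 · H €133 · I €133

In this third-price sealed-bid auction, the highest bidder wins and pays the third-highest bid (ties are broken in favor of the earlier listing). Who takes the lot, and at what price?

Bids in order: 133 (H) > 133 (I) > 115 (A) > 66 (E) > 64 (C) > 61 (B) > …
H and I tie at €133; tie-break gives it to H.
H wins; payment is bid #3 in the ranking = €115.

H pays €115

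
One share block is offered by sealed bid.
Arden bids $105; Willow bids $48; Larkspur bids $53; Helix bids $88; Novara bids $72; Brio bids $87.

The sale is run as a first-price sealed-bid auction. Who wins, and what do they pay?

Arden pays $105

Bids ranked: 105 (Arden) > 88 (Helix) > 87 (Brio) > 72 (Novara) > 53 (Larkspur) > 48 (Willow)
Arden has the highest bid and pays exactly that: $105.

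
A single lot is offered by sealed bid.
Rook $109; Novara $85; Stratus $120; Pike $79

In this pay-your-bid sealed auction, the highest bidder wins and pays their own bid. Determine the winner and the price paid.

Stratus pays $120

Pay-your-bid sealed auction: the highest bidder wins and pays their own bid.
Bids in order: 120 (Stratus) > 109 (Rook) > 85 (Novara) > 79 (Pike)
First-price: Stratus pays what they bid, $120.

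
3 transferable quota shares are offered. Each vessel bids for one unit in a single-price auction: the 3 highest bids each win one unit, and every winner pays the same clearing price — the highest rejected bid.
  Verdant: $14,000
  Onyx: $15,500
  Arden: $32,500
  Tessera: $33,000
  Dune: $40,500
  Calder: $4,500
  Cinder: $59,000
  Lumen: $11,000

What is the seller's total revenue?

Total revenue: $97,500

Ordering the bids: 59,000 (Cinder), 40,500 (Dune), 33,000 (Tessera), 32,500 (Arden), 15,500 (Onyx), …
Top 3: Cinder, Dune, Tessera.
Highest unsuccessful bid: $32,500 → clearing price.
Total revenue = 3 × $32,500 = $97,500.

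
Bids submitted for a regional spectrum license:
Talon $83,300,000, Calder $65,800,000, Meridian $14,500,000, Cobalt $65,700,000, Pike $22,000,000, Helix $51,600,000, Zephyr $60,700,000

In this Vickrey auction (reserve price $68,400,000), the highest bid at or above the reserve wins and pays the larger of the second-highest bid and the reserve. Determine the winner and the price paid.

Rule: the highest bid at or above the reserve wins and pays the larger of the second-highest bid and the reserve.
Sorting bids: 83,300,000 (Talon) > 65,800,000 (Calder) > 65,700,000 (Cobalt) > 60,700,000 (Zephyr) > 51,600,000 (Helix) > 22,000,000 (Pike) > …
Highest eligible bid: Talon at $83,300,000.
max(second-highest $65,800,000, reserve $68,400,000) = $68,400,000.

Talon pays $68,400,000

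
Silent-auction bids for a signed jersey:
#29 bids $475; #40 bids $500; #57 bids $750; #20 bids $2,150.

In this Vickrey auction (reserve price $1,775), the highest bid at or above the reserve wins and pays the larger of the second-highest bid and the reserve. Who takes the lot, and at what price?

Bids ranked: 2,150 (#20) > 750 (#57) > 500 (#40) > 475 (#29)
#20 has the top bid at or above the reserve ($2,150).
Second-highest bid $750 is below the reserve $1,775, so the reserve binds → payment $1,775.

#20 pays $1,775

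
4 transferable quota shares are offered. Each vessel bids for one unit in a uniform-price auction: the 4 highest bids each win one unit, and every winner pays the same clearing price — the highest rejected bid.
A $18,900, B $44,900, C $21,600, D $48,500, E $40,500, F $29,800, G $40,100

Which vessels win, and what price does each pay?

Bids ranked high→low: 48,500 (D), 44,900 (B), 40,500 (E), 40,100 (G), 29,800 (F), 21,600 (C), …
The 4 highest are D, B, E, G.
Highest unsuccessful bid: $29,800 → clearing price.

D, B, E, G; each pays $29,800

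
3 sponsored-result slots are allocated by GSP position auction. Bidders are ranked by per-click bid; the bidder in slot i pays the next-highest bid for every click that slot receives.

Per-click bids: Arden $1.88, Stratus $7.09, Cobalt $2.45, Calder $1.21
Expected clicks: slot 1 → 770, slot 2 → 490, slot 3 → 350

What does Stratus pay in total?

Stratus pays $1886.50

Sorting advertisers: $7.09 (Stratus) > $2.45 (Cobalt) > $1.88 (Arden) > $1.21 (Calder)
Stratus holds slot 1 → pays next bid $2.45 × 770 clicks = $1886.50.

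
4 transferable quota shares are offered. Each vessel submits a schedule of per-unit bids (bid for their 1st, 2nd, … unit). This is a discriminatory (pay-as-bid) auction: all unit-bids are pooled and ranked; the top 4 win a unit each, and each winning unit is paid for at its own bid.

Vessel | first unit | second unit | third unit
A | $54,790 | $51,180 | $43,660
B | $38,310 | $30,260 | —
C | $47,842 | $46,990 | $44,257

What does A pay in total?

A pays $105,970

All unit-bids, highest first — top 4: 54,790 (A-1), 51,180 (A-2), 47,842 (C-1), 46,990 (C-2)
Next rejected bid: $44,257 (not a price — pay-as-bid).
A's winning unit-bids: 54,790 + 51,180 = $105,970.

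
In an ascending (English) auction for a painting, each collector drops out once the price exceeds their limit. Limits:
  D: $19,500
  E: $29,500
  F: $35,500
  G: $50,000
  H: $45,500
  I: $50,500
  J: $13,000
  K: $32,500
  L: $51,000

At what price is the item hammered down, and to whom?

Limits in order: 51,000 (L) > 50,500 (I) > 50,000 (G) > 45,500 (H) > 35,500 (F) > 32,500 (K) > …
Bidding ends when I exits at $50,500; L takes it.

L wins at $50,500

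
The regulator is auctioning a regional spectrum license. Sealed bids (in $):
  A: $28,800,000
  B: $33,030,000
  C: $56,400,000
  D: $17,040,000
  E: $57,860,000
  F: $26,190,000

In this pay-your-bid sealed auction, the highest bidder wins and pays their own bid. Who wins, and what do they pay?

Sorting bids: 57,860,000 (E) > 56,400,000 (C) > 33,030,000 (B) > 28,800,000 (A) > 26,190,000 (F) > 17,040,000 (D)
E is highest → pays own bid, $57,860,000.

E pays $57,860,000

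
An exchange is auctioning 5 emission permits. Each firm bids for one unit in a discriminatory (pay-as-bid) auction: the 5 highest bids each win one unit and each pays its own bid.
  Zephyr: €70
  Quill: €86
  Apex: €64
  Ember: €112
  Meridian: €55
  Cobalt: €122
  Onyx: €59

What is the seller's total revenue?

Total revenue: €454

Bids ranked high→low: 122 (Cobalt), 112 (Ember), 86 (Quill), 70 (Zephyr), 64 (Apex), 59 (Onyx), 55 (Meridian)
Top 5: Cobalt, Ember, Quill, Zephyr, Apex.
Total revenue = 122 + 112 + 86 + 70 + 64 = €454.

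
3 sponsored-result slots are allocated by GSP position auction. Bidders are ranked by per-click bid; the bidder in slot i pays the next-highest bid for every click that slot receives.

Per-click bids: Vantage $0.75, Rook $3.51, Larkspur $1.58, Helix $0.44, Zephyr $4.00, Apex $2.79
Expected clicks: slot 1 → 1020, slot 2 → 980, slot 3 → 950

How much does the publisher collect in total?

Total revenue: $7815.40

Sorting advertisers: $4.00 (Zephyr) > $3.51 (Rook) > $2.79 (Apex) > $1.58 (Larkspur) > …
Slot 1: Zephyr pays $3.51 × 1020 = $3580.20
Slot 2: Rook pays $2.79 × 980 = $2734.20
Slot 3: Apex pays $1.58 × 950 = $1501.00
Total = $7815.40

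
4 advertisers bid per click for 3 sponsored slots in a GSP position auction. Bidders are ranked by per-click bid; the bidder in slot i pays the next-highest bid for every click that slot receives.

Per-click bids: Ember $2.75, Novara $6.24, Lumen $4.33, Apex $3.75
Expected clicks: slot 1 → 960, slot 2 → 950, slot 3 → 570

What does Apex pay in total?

Apex pays $1567.50

Sorting advertisers: $6.24 (Novara) > $4.33 (Lumen) > $3.75 (Apex) > $2.75 (Ember)
Apex holds slot 3 → pays next bid $2.75 × 570 clicks = $1567.50.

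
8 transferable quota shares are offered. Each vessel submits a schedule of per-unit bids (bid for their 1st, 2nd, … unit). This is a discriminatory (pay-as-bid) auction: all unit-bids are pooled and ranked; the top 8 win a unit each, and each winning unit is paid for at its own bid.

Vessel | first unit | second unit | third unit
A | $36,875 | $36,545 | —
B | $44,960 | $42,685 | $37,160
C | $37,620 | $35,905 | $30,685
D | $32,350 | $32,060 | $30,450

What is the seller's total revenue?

Total revenue: $304,100

All unit-bids, highest first — top 8: 44,960 (B-1), 42,685 (B-2), 37,620 (C-1), 37,160 (B-3), 36,875 (A-1), 36,545 (A-2), 35,905 (C-2), 32,350 (D-1)
Next rejected bid: $32,060 (not a price — pay-as-bid).
Each winning unit pays its own bid.
Revenue = 44,960 + 42,685 + 37,620 + 37,160 + 36,875 + 36,545 + 35,905 + 32,350 = $304,100.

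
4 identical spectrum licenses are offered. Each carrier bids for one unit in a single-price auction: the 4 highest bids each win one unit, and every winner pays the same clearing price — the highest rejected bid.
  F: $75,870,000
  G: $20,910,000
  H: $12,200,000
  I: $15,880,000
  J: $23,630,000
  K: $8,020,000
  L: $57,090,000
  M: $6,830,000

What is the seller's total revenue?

Total revenue: $63,520,000

Ordering the bids: 75,870,000 (F), 57,090,000 (L), 23,630,000 (J), 20,910,000 (G), 15,880,000 (I), 12,200,000 (H), …
Top 4: F, L, J, G.
Clearing price = highest rejected bid = $15,880,000.
Total revenue = 4 × $15,880,000 = $63,520,000.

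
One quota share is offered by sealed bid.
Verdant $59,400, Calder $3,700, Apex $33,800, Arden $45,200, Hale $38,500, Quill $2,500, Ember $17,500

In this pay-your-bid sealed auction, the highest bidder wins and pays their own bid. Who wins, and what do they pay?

Bids ranked: 59,400 (Verdant) > 45,200 (Arden) > 38,500 (Hale) > 33,800 (Apex) > 17,500 (Ember) > 3,700 (Calder) > …
Verdant is highest → pays own bid, $59,400.

Verdant pays $59,400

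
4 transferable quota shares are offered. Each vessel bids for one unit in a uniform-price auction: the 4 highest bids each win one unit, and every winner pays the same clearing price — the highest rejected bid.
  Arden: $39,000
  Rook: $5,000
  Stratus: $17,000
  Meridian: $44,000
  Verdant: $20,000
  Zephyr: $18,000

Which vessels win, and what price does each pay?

Bids ranked high→low: 44,000 (Meridian), 39,000 (Arden), 20,000 (Verdant), 18,000 (Zephyr), 17,000 (Stratus), 5,000 (Rook)
Top 4: Meridian, Arden, Verdant, Zephyr.
First losing bid is Stratus's $17,000, which sets the uniform price.

Meridian, Arden, Verdant, Zephyr; each pays $17,000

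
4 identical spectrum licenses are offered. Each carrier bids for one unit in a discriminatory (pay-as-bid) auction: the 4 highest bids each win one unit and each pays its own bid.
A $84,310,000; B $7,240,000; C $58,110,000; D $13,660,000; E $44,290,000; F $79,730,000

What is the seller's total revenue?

Ordering the bids: 84,310,000 (A), 79,730,000 (F), 58,110,000 (C), 44,290,000 (E), 13,660,000 (D), 7,240,000 (B)
Winners (4 units): A, F, C, E.
Total revenue = 84,310,000 + 79,730,000 + 58,110,000 + 44,290,000 = $266,440,000.

Total revenue: $266,440,000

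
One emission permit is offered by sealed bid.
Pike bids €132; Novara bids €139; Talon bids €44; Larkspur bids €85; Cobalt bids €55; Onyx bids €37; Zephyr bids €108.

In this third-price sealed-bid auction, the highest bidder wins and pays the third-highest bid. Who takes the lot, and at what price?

Sorting bids: 139 (Novara) > 132 (Pike) > 108 (Zephyr) > 85 (Larkspur) > 55 (Cobalt) > 44 (Talon) > …
Novara wins; payment is bid #3 in the ranking = €108.

Novara pays €108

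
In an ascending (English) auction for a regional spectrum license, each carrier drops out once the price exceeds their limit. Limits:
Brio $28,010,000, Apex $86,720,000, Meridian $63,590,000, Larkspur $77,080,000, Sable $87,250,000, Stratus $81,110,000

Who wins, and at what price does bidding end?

Limits ranked: 87,250,000 (Sable) > 86,720,000 (Apex) > 81,110,000 (Stratus) > 77,080,000 (Larkspur) > 63,590,000 (Meridian) > 28,010,000 (Brio)
Bidding ends when Apex exits at $86,720,000; Sable takes it.

Sable wins at $86,720,000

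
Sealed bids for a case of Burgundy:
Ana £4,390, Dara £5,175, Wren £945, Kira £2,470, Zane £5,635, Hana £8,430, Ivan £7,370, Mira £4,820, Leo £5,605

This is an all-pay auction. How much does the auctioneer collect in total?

All-pay auction: the highest bidder wins the item, but every bidder pays their own bid.
Bids ranked: 8,430 (Hana) > 7,370 (Ivan) > 5,635 (Zane) > 5,605 (Leo) > 5,175 (Dara) > 4,820 (Mira) > …
Hana wins with the top bid; all bids are sunk regardless.
Every bidder forfeits their bid regardless of winning.
Revenue = 4,390 + 5,175 + 945 + 2,470 + 5,635 + 8,430 + 7,370 + 4,820 + 5,605 = £44,840.

Total revenue: £44,840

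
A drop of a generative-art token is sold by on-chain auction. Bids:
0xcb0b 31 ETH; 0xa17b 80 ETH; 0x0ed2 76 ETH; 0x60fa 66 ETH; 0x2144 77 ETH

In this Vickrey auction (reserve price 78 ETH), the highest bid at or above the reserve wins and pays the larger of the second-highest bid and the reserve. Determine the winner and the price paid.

Bids in order: 80 (0xa17b) > 77 (0x2144) > 76 (0x0ed2) > 66 (0x60fa) > 31 (0xcb0b)
0xa17b has the top bid at or above the reserve (80 ETH).
Second-highest bid 77 ETH is below the reserve 78 ETH, so the reserve binds → payment 78 ETH.

0xa17b pays 78 ETH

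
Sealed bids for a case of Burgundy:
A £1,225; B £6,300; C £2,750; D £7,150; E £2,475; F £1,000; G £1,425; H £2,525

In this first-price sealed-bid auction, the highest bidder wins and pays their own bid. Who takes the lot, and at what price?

D pays £7,150

Sorting bids: 7,150 (D) > 6,300 (B) > 2,750 (C) > 2,525 (H) > 2,475 (E) > 1,425 (G) > …
First-price: D pays what they bid, £7,150.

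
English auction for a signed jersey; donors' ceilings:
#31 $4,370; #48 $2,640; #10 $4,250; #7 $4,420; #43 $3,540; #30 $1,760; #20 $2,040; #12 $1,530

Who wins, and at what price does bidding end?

#7 wins at $4,370

Open ascending-bid auction: the price rises until one bidder remains; the winner pays the price at which the last rival dropped out.
Limits ranked: 4,420 (#7) > 4,370 (#31) > 4,250 (#10) > 3,540 (#43) > 2,640 (#48) > 2,040 (#20) > …
Bidding ends when #31 exits at $4,370; #7 takes it.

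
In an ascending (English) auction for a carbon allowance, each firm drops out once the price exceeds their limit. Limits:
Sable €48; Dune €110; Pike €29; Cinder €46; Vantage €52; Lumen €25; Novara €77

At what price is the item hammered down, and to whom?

Open ascending-bid auction: the price rises until one bidder remains; the winner pays the price at which the last rival dropped out.
Sorting limits: 110 (Dune) > 77 (Novara) > 52 (Vantage) > 48 (Sable) > 46 (Cinder) > 29 (Pike) > …
Bidding ends when Novara exits at €77; Dune takes it.

Dune wins at €77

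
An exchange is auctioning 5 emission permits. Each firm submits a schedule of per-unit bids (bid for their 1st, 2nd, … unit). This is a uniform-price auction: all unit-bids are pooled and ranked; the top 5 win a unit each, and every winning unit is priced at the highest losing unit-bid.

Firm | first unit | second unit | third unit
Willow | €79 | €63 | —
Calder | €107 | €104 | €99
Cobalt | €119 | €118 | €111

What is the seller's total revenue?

Total revenue: €495

Pooled unit-bids ranked (top 5): 119 (Cobalt-1), 118 (Cobalt-2), 111 (Cobalt-3), 107 (Calder-1), 104 (Calder-2)
Highest rejected unit-bid = €99.
Allocation: Calder 2, Cobalt 3. Every unit priced at €99.
Revenue = 5 × 99 = €495.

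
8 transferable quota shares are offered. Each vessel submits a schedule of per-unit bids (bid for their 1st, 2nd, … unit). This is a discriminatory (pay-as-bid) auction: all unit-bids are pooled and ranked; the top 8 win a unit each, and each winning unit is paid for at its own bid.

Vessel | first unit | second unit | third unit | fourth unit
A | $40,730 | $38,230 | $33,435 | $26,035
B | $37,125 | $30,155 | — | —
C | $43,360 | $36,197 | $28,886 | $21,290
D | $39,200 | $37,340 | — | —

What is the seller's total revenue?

All unit-bids, highest first — top 8: 43,360 (C-1), 40,730 (A-1), 39,200 (D-1), 38,230 (A-2), 37,340 (D-2), 37,125 (B-1), 36,197 (C-2), 33,435 (A-3)
Next rejected bid: $30,155 (not a price — pay-as-bid).
Each winning unit pays its own bid.
Revenue = 43,360 + 40,730 + 39,200 + 38,230 + 37,340 + 37,125 + 36,197 + 33,435 = $305,617.

Total revenue: $305,617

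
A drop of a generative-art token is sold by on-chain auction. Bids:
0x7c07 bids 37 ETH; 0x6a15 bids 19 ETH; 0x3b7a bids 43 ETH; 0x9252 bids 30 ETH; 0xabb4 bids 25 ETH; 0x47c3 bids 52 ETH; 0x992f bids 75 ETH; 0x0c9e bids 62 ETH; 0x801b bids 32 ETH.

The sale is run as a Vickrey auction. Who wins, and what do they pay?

0x992f pays 62 ETH

Bids ranked: 75 (0x992f) > 62 (0x0c9e) > 52 (0x47c3) > 43 (0x3b7a) > 37 (0x7c07) > 32 (0x801b) > …
0x992f is highest; pays the second-highest bid, 62 ETH.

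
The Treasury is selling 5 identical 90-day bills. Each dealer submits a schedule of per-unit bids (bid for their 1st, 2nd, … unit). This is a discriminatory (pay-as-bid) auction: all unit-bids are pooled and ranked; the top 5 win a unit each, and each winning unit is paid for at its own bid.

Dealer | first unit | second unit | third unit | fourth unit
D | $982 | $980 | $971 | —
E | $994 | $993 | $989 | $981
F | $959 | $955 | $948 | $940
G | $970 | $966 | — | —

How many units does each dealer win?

Pooled unit-bids ranked (top 5): 994 (E-1), 993 (E-2), 989 (E-3), 982 (D-1), 981 (E-4)
Next rejected bid: $980 (not a price — pay-as-bid).
Allocation: D 1, E 4.

D 1, E 4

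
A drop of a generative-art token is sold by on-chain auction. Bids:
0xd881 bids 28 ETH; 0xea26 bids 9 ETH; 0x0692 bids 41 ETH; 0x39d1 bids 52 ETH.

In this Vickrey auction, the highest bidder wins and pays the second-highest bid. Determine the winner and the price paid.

0x39d1 pays 41 ETH

Vickrey auction: the highest bidder wins and pays the second-highest bid.
Bids ranked: 52 (0x39d1) > 41 (0x0692) > 28 (0xd881) > 9 (0xea26)
0x39d1 is highest; pays the second-highest bid, 41 ETH.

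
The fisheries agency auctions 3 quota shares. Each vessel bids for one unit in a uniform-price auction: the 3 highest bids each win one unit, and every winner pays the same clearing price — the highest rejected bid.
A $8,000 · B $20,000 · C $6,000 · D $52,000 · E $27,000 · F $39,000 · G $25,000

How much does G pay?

G pays $0

Ordering the bids: 52,000 (D), 39,000 (F), 27,000 (E), 25,000 (G), 20,000 (B), …
Winners (3 units): D, F, E.
Highest unsuccessful bid: $25,000 → clearing price.
G does not win → pays $0.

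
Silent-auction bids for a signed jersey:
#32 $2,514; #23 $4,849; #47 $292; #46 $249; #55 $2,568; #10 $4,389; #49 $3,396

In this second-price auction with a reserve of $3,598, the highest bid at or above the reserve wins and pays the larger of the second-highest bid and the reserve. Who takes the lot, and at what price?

#23 pays $4,389

Sorting bids: 4,849 (#23) > 4,389 (#10) > 3,396 (#49) > 2,568 (#55) > 2,514 (#32) > 292 (#47) > …
#23 has the top bid at or above the reserve ($4,849).
Second-highest bid $4,389 exceeds the reserve $3,598 → payment $4,389.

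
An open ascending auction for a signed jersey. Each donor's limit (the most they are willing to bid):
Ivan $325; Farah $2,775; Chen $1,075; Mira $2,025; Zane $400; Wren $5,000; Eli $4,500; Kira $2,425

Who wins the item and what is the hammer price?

Limits ranked: 5,000 (Wren) > 4,500 (Eli) > 2,775 (Farah) > 2,425 (Kira) > 2,025 (Mira) > 1,075 (Chen) > …
Eli is the last rival to drop out, at $4,500; Wren remains and wins at that price.

Wren wins at $4,500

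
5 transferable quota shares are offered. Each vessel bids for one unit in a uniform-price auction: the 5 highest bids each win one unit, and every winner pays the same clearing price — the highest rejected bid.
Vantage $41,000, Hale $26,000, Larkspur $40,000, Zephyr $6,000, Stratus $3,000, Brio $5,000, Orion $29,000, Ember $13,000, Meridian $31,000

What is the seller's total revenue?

Total revenue: $65,000

Ordering the bids: 41,000 (Vantage), 40,000 (Larkspur), 31,000 (Meridian), 29,000 (Orion), 26,000 (Hale), 13,000 (Ember), 6,000 (Zephyr), …
The 5 highest are Vantage, Larkspur, Meridian, Orion, Hale.
Highest unsuccessful bid: $13,000 → clearing price.
Total revenue = 5 × $13,000 = $65,000.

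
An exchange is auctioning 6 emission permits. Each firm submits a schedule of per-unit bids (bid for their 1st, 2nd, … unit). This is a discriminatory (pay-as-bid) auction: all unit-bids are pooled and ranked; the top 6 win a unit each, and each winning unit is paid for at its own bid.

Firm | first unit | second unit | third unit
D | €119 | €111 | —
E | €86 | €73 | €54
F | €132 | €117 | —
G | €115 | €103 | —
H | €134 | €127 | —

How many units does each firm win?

All unit-bids, highest first — top 6: 134 (H-1), 132 (F-1), 127 (H-2), 119 (D-1), 117 (F-2), 115 (G-1)
Next rejected bid: €111 (not a price — pay-as-bid).
Allocation: D 1, F 2, G 1, H 2.

D 1, F 2, G 1, H 2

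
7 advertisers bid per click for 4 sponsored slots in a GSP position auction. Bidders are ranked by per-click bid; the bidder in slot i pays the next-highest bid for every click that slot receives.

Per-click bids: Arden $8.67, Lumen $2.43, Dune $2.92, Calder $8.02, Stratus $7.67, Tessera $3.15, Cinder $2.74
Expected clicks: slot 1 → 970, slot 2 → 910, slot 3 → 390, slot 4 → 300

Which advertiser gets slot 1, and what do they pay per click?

Arden; $8.02 per click

Sorting advertisers: $8.67 (Arden) > $8.02 (Calder) > $7.67 (Stratus) > $3.15 (Tessera) > $2.92 (Dune) > …
Slot 1 goes to the first-ranked bidder, Arden, who pays the next bid down: $8.02/click.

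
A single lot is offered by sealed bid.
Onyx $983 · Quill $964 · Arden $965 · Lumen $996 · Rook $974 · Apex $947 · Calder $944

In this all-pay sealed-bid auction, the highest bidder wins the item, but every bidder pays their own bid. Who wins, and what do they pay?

Rule: the highest bidder wins the item, but every bidder pays their own bid.
Bids ranked: 996 (Lumen) > 983 (Onyx) > 974 (Rook) > 965 (Arden) > 964 (Quill) > 947 (Apex) > …
Lumen wins with the top bid; all bids are sunk regardless.

Lumen pays $996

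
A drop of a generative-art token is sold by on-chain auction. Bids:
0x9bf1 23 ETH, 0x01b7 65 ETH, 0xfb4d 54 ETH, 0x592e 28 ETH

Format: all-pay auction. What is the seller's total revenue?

Rule: the highest bidder wins the item, but every bidder pays their own bid.
Bids ranked: 65 (0x01b7) > 54 (0xfb4d) > 28 (0x592e) > 23 (0x9bf1)
0x01b7 wins with the top bid; all bids are sunk regardless.
Every bidder forfeits their bid regardless of winning.
Revenue = 23 + 65 + 54 + 28 = 170 ETH.

Total revenue: 170 ETH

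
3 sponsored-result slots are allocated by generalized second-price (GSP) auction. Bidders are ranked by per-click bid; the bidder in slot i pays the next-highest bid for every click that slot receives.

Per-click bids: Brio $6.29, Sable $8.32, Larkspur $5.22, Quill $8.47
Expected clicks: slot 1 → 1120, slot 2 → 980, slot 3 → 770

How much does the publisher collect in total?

Per-click bids in order: $8.47 (Quill) > $8.32 (Sable) > $6.29 (Brio) > $5.22 (Larkspur)
Slot 1: Quill pays $8.32 × 1120 = $9318.40
Slot 2: Sable pays $6.29 × 980 = $6164.20
Slot 3: Brio pays $5.22 × 770 = $4019.40
Total = $19502.00

Total revenue: $19502.00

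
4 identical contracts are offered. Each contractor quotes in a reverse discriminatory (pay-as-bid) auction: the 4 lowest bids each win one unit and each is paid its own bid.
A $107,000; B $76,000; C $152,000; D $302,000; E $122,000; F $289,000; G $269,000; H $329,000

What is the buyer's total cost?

Ordering the bids: 76,000 (B), 107,000 (A), 122,000 (E), 152,000 (C), 269,000 (G), 289,000 (F), …
Winners (4 units): B, A, E, C.
Total cost = 76,000 + 107,000 + 122,000 + 152,000 = $457,000.

Total cost: $457,000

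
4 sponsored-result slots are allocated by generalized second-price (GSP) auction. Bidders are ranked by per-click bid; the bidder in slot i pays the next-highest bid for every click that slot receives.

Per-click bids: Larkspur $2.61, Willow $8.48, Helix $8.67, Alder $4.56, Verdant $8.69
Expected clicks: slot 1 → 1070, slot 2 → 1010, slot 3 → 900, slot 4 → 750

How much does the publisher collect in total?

Per-click bids in order: $8.69 (Verdant) > $8.67 (Helix) > $8.48 (Willow) > $4.56 (Alder) > $2.61 (Larkspur)
Slot 1: Verdant pays $8.67 × 1070 = $9276.90
Slot 2: Helix pays $8.48 × 1010 = $8564.80
Slot 3: Willow pays $4.56 × 900 = $4104.00
Slot 4: Alder pays $2.61 × 750 = $1957.50
Total = $23903.20

Total revenue: $23903.20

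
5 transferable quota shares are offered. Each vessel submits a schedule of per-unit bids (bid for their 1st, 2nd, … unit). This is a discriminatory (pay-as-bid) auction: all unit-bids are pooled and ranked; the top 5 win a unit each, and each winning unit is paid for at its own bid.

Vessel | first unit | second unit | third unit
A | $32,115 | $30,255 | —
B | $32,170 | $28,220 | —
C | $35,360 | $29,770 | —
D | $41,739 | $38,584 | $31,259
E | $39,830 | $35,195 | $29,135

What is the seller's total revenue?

Total revenue: $190,708

Pooled unit-bids ranked (top 5): 41,739 (D-1), 39,830 (E-1), 38,584 (D-2), 35,360 (C-1), 35,195 (E-2)
Next rejected bid: $32,170 (not a price — pay-as-bid).
Each winning unit pays its own bid.
Revenue = 41,739 + 39,830 + 38,584 + 35,360 + 35,195 = $190,708.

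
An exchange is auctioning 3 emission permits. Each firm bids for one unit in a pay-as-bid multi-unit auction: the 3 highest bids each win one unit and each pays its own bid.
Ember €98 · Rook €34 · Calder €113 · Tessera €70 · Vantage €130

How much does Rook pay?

Bids ranked high→low: 130 (Vantage), 113 (Calder), 98 (Ember), 70 (Tessera), 34 (Rook)
Top 3: Vantage, Calder, Ember.
Rook does not win → €0.

Rook pays €0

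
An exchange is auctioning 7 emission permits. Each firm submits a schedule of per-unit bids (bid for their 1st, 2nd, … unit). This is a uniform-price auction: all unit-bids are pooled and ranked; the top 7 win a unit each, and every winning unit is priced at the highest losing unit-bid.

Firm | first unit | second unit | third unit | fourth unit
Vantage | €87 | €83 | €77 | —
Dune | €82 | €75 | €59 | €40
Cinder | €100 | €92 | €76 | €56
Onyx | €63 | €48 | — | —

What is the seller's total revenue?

Total revenue: €525

All unit-bids, highest first — top 7: 100 (Cinder-1), 92 (Cinder-2), 87 (Vantage-1), 83 (Vantage-2), 82 (Dune-1), 77 (Vantage-3), 76 (Cinder-3)
First bid not allocated: €75.
Allocation: Cinder 3, Dune 1, Vantage 3. Every unit priced at €75.
Revenue = 7 × 75 = €525.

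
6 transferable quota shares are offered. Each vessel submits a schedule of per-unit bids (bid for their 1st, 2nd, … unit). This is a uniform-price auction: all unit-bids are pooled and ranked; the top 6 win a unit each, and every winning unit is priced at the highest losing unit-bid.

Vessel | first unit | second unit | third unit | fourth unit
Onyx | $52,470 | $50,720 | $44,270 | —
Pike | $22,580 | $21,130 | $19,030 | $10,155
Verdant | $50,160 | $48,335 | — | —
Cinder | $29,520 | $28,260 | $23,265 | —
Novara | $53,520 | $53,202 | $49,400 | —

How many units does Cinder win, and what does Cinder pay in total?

Cinder: 0 units, pays $0

Merging the schedules and taking the best 6: 53,520 (Novara-1), 53,202 (Novara-2), 52,470 (Onyx-1), 50,720 (Onyx-2), 50,160 (Verdant-1), 49,400 (Novara-3)
The (k+1)-th unit-bid is $48,335.
Cinder wins 0 unit(s) at $48,335 each.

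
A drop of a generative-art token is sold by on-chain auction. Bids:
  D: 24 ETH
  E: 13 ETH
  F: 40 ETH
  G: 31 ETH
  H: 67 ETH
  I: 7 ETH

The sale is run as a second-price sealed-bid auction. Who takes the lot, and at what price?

Bids in order: 67 (H) > 40 (F) > 31 (G) > 24 (D) > 13 (E) > 7 (I)
H is highest; pays the second-highest bid, 40 ETH.

H pays 40 ETH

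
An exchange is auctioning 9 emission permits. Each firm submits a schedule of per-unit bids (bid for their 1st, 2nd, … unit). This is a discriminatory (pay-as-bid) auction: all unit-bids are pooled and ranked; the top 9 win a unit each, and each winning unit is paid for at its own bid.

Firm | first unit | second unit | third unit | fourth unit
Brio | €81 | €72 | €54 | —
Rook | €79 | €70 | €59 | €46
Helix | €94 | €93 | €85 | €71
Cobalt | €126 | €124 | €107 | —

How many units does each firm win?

All unit-bids, highest first — top 9: 126 (Cobalt-1), 124 (Cobalt-2), 107 (Cobalt-3), 94 (Helix-1), 93 (Helix-2), 85 (Helix-3), 81 (Brio-1), 79 (Rook-1), 72 (Brio-2)
Next rejected bid: €71 (not a price — pay-as-bid).
Allocation: Brio 2, Cobalt 3, Helix 3, Rook 1.

Brio 2, Cobalt 3, Helix 3, Rook 1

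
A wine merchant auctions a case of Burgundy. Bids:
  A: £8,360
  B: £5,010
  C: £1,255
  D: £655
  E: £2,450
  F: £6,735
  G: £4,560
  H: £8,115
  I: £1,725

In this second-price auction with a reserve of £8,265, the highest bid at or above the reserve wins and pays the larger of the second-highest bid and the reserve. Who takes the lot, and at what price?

A pays £8,265

Bids in order: 8,360 (A) > 8,115 (H) > 6,735 (F) > 5,010 (B) > 4,560 (G) > 2,450 (E) > …
A has the top bid at or above the reserve (£8,360).
Second-highest bid £8,115 is below the reserve £8,265, so the reserve binds → payment £8,265.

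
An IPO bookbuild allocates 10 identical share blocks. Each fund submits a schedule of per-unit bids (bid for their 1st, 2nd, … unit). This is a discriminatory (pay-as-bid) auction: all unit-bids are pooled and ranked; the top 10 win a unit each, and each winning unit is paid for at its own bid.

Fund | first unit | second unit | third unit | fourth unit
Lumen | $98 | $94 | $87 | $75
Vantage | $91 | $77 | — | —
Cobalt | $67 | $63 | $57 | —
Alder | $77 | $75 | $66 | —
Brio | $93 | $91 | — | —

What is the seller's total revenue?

Merging the schedules and taking the best 10: 98 (Lumen-1), 94 (Lumen-2), 93 (Brio-1), 91 (Vantage-1), 91 (Brio-2), 87 (Lumen-3), 77 (Vantage-2), 77 (Alder-1), 75 (Lumen-4), 75 (Alder-2)
Next rejected bid: $67 (not a price — pay-as-bid).
Each winning unit pays its own bid.
Revenue = 98 + 94 + 93 + 91 + 91 + 87 + 77 + 77 + 75 + 75 = $858.

Total revenue: $858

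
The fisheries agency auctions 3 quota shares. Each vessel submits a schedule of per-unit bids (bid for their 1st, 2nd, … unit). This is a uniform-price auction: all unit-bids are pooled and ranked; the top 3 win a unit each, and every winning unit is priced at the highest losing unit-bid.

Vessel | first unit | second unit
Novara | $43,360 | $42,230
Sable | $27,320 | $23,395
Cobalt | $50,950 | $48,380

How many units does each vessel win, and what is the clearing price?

Pooled unit-bids ranked (top 3): 50,950 (Cobalt-1), 48,380 (Cobalt-2), 43,360 (Novara-1)
The (k+1)-th unit-bid is $42,230.
Allocation: Cobalt 2, Novara 1.

Cobalt 2, Novara 1; clearing price $42,230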